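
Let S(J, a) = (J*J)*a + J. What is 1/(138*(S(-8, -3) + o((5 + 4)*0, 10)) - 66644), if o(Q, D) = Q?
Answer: -1/94244 ≈ -1.0611e-5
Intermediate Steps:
S(J, a) = J + a*J² (S(J, a) = J²*a + J = a*J² + J = J + a*J²)
1/(138*(S(-8, -3) + o((5 + 4)*0, 10)) - 66644) = 1/(138*(-8*(1 - 8*(-3)) + (5 + 4)*0) - 66644) = 1/(138*(-8*(1 + 24) + 9*0) - 66644) = 1/(138*(-8*25 + 0) - 66644) = 1/(138*(-200 + 0) - 66644) = 1/(138*(-200) - 66644) = 1/(-27600 - 66644) = 1/(-94244) = -1/94244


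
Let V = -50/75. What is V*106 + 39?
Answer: -95/3 ≈ -31.667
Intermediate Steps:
V = -⅔ (V = -50*1/75 = -⅔ ≈ -0.66667)
V*106 + 39 = -⅔*106 + 39 = -212/3 + 39 = -95/3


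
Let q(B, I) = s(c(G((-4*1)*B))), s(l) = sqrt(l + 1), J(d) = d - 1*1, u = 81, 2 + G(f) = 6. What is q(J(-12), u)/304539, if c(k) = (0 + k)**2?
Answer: sqrt(17)/304539 ≈ 1.3539e-5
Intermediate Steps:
G(f) = 4 (G(f) = -2 + 6 = 4)
c(k) = k**2
J(d) = -1 + d (J(d) = d - 1 = -1 + d)
s(l) = sqrt(1 + l)
q(B, I) = sqrt(17) (q(B, I) = sqrt(1 + 4**2) = sqrt(1 + 16) = sqrt(17))
q(J(-12), u)/304539 = sqrt(17)/304539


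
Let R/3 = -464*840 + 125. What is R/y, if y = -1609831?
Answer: 1168905/1609831 ≈ 0.72610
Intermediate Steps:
R = -1168905 (R = 3*(-464*840 + 125) = 3*(-389760 + 125) = 3*(-389635) = -1168905)
R/y = -1168905/(-1609831) = -1168905*(-1/1609831) = 1168905/1609831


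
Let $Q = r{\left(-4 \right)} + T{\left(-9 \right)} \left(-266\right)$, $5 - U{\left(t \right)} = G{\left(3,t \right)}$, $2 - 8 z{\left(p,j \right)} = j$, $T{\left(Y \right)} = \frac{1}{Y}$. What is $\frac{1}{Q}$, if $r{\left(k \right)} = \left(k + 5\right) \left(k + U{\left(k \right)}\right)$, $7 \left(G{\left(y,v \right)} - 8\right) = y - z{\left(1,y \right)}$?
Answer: $\frac{504}{11143} \approx 0.04523$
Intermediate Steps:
$z{\left(p,j \right)} = \frac{1}{4} - \frac{j}{8}$
$G{\left(y,v \right)} = \frac{223}{28} + \frac{9 y}{56}$ ($G{\left(y,v \right)} = 8 + \frac{y - \left(\frac{1}{4} - \frac{y}{8}\right)}{7} = 8 + \frac{y + \left(- \frac{1}{4} + \frac{y}{8}\right)}{7} = 8 + \frac{- \frac{1}{4} + \frac{9 y}{8}}{7} = 8 + \left(- \frac{1}{28} + \frac{9 y}{56}\right) = \frac{223}{28} + \frac{9 y}{56}$)
$U{\left(t \right)} = - \frac{193}{56}$ ($U{\left(t \right)} = 5 - \left(\frac{223}{28} + \frac{9}{56} \cdot 3\right) = 5 - \left(\frac{223}{28} + \frac{27}{56}\right) = 5 - \frac{473}{56} = - \frac{193}{56}$)
$r{\left(k \right)} = \left(5 + k\right) \left(- \frac{193}{56} + k\right)$ ($r{\left(k \right)} = \left(k + 5\right) \left(k - \frac{193}{56}\right) = \left(5 + k\right) \left(- \frac{193}{56} + k\right)$)
$Q = \frac{11143}{504}$ ($Q = \left(- \frac{965}{56} + \left(-4\right)^{2} + \frac{87}{56} \left(-4\right)\right) + \frac{1}{-9} \left(-266\right) = \left(- \frac{965}{56} + 16 - \frac{87}{14}\right) - - \frac{266}{9} = - \frac{417}{56} + \frac{266}{9} = \frac{11143}{504} \approx 22.109$)
$\frac{1}{Q} = \frac{1}{\frac{11143}{504}} = \frac{504}{11143}$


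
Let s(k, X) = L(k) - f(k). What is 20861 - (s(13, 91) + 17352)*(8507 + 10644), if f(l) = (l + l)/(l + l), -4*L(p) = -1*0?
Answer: -332268140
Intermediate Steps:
L(p) = 0 (L(p) = -(-1)*0/4 = -¼*0 = 0)
f(l) = 1 (f(l) = (2*l)/((2*l)) = (2*l)*(1/(2*l)) = 1)
s(k, X) = -1 (s(k, X) = 0 - 1*1 = 0 - 1 = -1)
20861 - (s(13, 91) + 17352)*(8507 + 10644) = 20861 - (-1 + 17352)*(8507 + 10644) = 20861 - 17351*19151 = 20861 - 1*332289001 = 20861 - 332289001 = -332268140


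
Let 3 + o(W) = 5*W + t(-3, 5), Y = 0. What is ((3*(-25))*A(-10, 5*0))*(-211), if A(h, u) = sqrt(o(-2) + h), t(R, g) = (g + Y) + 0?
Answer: 47475*I*sqrt(2) ≈ 67140.0*I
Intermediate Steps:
t(R, g) = g (t(R, g) = (g + 0) + 0 = g + 0 = g)
o(W) = 2 + 5*W (o(W) = -3 + (5*W + 5) = -3 + (5 + 5*W) = 2 + 5*W)
A(h, u) = sqrt(-8 + h) (A(h, u) = sqrt((2 + 5*(-2)) + h) = sqrt((2 - 10) + h) = sqrt(-8 + h))
((3*(-25))*A(-10, 5*0))*(-211) = ((3*(-25))*sqrt(-8 - 10))*(-211) = -225*I*sqrt(2)*(-211) = 47475*I*sqrt(2)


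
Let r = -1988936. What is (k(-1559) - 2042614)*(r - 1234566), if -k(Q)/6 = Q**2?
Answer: 53592332501000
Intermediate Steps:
k(Q) = -6*Q**2
(k(-1559) - 2042614)*(r - 1234566) = (-6*(-1559)**2 - 2042614)*(-1988936 - 1234566) = (-6*2430481 - 2042614)*(-3223502) = (-14582886 - 2042614)*(-3223502) = -16625500*(-3223502) = 53592332501000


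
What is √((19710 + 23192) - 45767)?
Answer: I*√2865 ≈ 53.526*I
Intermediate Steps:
√((19710 + 23192) - 45767) = √(42902 - 45767) = √(-2865) = I*√2865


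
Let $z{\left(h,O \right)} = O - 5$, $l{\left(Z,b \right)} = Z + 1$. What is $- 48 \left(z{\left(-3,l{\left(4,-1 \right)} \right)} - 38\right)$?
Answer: $1824$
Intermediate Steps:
$l{\left(Z,b \right)} = 1 + Z$
$z{\left(h,O \right)} = -5 + O$
$- 48 \left(z{\left(-3,l{\left(4,-1 \right)} \right)} - 38\right) = - 48 \left(\left(-5 + \left(1 + 4\right)\right) - 38\right) = - 48 \left(\left(-5 + 5\right) - 38\right) = - 48 \left(0 - 38\right) = \left(-48\right) \left(-38\right) = 1824$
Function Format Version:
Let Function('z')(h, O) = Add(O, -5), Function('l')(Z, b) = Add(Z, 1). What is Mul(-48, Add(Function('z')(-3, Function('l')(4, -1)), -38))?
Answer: 1824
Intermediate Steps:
Function('l')(Z, b) = Add(1, Z)
Function('z')(h, O) = Add(-5, O)
Mul(-48, Add(Function('z')(-3, Function('l')(4, -1)), -38)) = Mul(-48, Add(Add(-5, Add(1, 4)), -38)) = Mul(-48, Add(Add(-5, 5), -38)) = Mul(-48, Add(0, -38)) = Mul(-48, -38) = 1824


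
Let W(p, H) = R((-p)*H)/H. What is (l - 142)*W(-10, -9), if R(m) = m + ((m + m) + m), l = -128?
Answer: -10800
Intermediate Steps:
R(m) = 4*m (R(m) = m + (2*m + m) = m + 3*m = 4*m)
W(p, H) = -4*p (W(p, H) = (4*((-p)*H))/H = (4*(-H*p))/H = (-4*H*p)/H = -4*p)
(l - 142)*W(-10, -9) = (-128 - 142)*(-4*(-10)) = -270*40 = -10800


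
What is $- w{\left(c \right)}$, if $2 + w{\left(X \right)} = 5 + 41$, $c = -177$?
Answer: $-44$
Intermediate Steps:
$w{\left(X \right)} = 44$ ($w{\left(X \right)} = -2 + \left(5 + 41\right) = -2 + 46 = 44$)
$- w{\left(c \right)} = \left(-1\right) 44 = -44$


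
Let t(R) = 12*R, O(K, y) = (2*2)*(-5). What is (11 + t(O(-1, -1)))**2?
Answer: 52441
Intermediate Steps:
O(K, y) = -20 (O(K, y) = 4*(-5) = -20)
(11 + t(O(-1, -1)))**2 = (11 + 12*(-20))**2 = (11 - 240)**2 = (-229)**2 = 52441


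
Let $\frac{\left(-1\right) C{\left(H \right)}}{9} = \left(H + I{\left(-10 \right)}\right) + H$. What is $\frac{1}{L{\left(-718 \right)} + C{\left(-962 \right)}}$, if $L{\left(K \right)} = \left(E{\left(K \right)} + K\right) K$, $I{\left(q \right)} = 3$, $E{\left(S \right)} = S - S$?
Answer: $\frac{1}{532813} \approx 1.8768 \cdot 10^{-6}$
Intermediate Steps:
$E{\left(S \right)} = 0$
$C{\left(H \right)} = -27 - 18 H$ ($C{\left(H \right)} = - 9 \left(\left(H + 3\right) + H\right) = - 9 \left(\left(3 + H\right) + H\right) = - 9 \left(3 + 2 H\right) = -27 - 18 H$)
$L{\left(K \right)} = K^{2}$ ($L{\left(K \right)} = \left(0 + K\right) K = K K = K^{2}$)
$\frac{1}{L{\left(-718 \right)} + C{\left(-962 \right)}} = \frac{1}{\left(-718\right)^{2} - -17289} = \frac{1}{515524 + \left(-27 + 17316\right)} = \frac{1}{515524 + 17289} = \frac{1}{532813}$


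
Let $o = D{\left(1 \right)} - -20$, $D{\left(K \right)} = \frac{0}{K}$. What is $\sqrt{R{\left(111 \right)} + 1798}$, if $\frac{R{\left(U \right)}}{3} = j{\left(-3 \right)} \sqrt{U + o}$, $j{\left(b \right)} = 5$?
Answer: $\sqrt{1798 + 15 \sqrt{131}} \approx 44.381$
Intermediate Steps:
$D{\left(K \right)} = 0$
$o = 20$ ($o = 0 - -20 = 0 + 20 = 20$)
$R{\left(U \right)} = 15 \sqrt{20 + U}$ ($R{\left(U \right)} = 3 \cdot 5 \sqrt{U + 20} = 3 \cdot 5 \sqrt{20 + U} = 15 \sqrt{20 + U}$)
$\sqrt{R{\left(111 \right)} + 1798} = \sqrt{15 \sqrt{20 + 111} + 1798} = \sqrt{15 \sqrt{131} + 1798} = \sqrt{1798 + 15 \sqrt{131}}$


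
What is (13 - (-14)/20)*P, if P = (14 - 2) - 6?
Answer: 411/5 ≈ 82.200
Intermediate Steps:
P = 6 (P = 12 - 6 = 6)
(13 - (-14)/20)*P = (13 - (-14)/20)*6 = (13 - 1*(-7/10))*6 = (13 + 7/10)*6 = (137/10)*6 = 411/5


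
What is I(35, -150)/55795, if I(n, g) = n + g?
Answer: -23/11159 ≈ -0.0020611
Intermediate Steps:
I(n, g) = g + n
I(35, -150)/55795 = (-150 + 35)/55795 = -115*1/55795 = -23/11159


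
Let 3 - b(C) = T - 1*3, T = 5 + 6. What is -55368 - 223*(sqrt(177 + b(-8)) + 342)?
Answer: -131634 - 446*sqrt(43) ≈ -1.3456e+5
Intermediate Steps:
T = 11
b(C) = -5 (b(C) = 3 - (11 - 1*3) = 3 - (11 - 3) = 3 - 1*8 = 3 - 8 = -5)
-55368 - 223*(sqrt(177 + b(-8)) + 342) = -55368 - 223*(sqrt(177 - 5) + 342) = -55368 - 223*(sqrt(172) + 342) = -55368 - 223*(2*sqrt(43) + 342) = -55368 - 223*(342 + 2*sqrt(43)) = -55368 - (76266 + 446*sqrt(43)) = -55368 + (-76266 - 446*sqrt(43)) = -131634 - 446*sqrt(43)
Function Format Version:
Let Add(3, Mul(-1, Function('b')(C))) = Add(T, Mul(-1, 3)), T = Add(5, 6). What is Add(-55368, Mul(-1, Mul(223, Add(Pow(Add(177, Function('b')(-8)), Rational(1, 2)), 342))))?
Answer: Add(-131634, Mul(-446, Pow(43, Rational(1, 2)))) ≈ -1.3456e+5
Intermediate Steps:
T = 11
Function('b')(C) = -5 (Function('b')(C) = Add(3, Mul(-1, Add(11, Mul(-1, 3)))) = Add(3, Mul(-1, Add(11, -3))) = Add(3, Mul(-1, 8)) = Add(3, -8) = -5)
Add(-55368, Mul(-1, Mul(223, Add(Pow(Add(177, Function('b')(-8)), Rational(1, 2)), 342)))) = Add(-55368, Mul(-1, Mul(223, Add(Pow(Add(177, -5), Rational(1, 2)), 342)))) = Add(-55368, Mul(-1, Mul(223, Add(Pow(172, Rational(1, 2)), 342)))) = Add(-55368, Mul(-1, Mul(223, Add(Mul(2, Pow(43, Rational(1, 2))), 342)))) = Add(-55368, Mul(-1, Mul(223, Add(342, Mul(2, Pow(43, Rational(1, 2))))))) = Add(-55368, Mul(-1, Add(76266, Mul(446, Pow(43, Rational(1, 2)))))) = Add(-55368, Add(-76266, Mul(-446, Pow(43, Rational(1, 2))))) = Add(-131634, Mul(-446, Pow(43, Rational(1, 2))))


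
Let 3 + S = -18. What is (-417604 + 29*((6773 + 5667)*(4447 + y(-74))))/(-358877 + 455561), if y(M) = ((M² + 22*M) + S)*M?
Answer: -25140657091/24171 ≈ -1.0401e+6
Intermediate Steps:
S = -21 (S = -3 - 18 = -21)
y(M) = M*(-21 + M² + 22*M) (y(M) = ((M² + 22*M) - 21)*M = (-21 + M² + 22*M)*M = M*(-21 + M² + 22*M))
(-417604 + 29*((6773 + 5667)*(4447 + y(-74))))/(-358877 + 455561) = (-417604 + 29*((6773 + 5667)*(4447 - 74*(-21 + (-74)² + 22*(-74)))))/(-358877 + 455561) = (-417604 + 29*(12440*(4447 - 74*(-21 + 5476 - 1628))))/96684 = (-417604 + 29*(12440*(4447 - 74*3827)))*(1/96684) = (-417604 + 29*(12440*(4447 - 283198)))*(1/96684) = (-417604 + 29*(12440*(-278751)))*(1/96684) = (-417604 + 29*(-3467662440))*(1/96684) = (-417604 - 100562210760)*(1/96684) = -100562628364*1/96684 = -25140657091/24171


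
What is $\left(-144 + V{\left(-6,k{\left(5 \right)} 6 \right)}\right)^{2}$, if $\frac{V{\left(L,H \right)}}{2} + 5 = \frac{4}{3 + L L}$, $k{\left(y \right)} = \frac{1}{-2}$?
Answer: $\frac{35976004}{1521} \approx 23653.0$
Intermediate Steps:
$k{\left(y \right)} = - \frac{1}{2}$
$V{\left(L,H \right)} = -10 + \frac{8}{3 + L^{2}}$ ($V{\left(L,H \right)} = -10 + 2 \frac{4}{3 + L L} = -10 + 2 \frac{4}{3 + L^{2}} = -10 + \frac{8}{3 + L^{2}}$)
$\left(-144 + V{\left(-6,k{\left(5 \right)} 6 \right)}\right)^{2} = \left(-144 + \frac{2 \left(-11 - 5 \left(-6\right)^{2}\right)}{3 + \left(-6\right)^{2}}\right)^{2} = \left(-144 + \frac{2 \left(-11 - 180\right)}{3 + 36}\right)^{2} = \left(-144 + \frac{2 \left(-11 - 180\right)}{39}\right)^{2} = \left(-144 + 2 \cdot \frac{1}{39} \left(-191\right)\right)^{2} = \left(-144 - \frac{382}{39}\right)^{2} = \left(- \frac{5998}{39}\right)^{2} = \frac{35976004}{1521}$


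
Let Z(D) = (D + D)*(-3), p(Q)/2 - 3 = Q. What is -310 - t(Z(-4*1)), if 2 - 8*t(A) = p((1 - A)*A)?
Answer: -895/2 ≈ -447.50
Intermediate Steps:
p(Q) = 6 + 2*Q
Z(D) = -6*D (Z(D) = (2*D)*(-3) = -6*D)
t(A) = -½ - A*(1 - A)/4 (t(A) = ¼ - (6 + 2*((1 - A)*A))/8 = ¼ - (6 + 2*(A*(1 - A)))/8 = ¼ - (6 + 2*A*(1 - A))/8 = ¼ + (-¾ - A*(1 - A)/4) = -½ - A*(1 - A)/4)
-310 - t(Z(-4*1)) = -310 - (-½ + (-(-24))*(-1 - (-24))/4) = -310 - (-½ + (-6*(-4))*(-1 - 6*(-4))/4) = -310 - (-½ + (¼)*24*(-1 + 24)) = -310 - (-½ + (¼)*24*23) = -310 - (-½ + 138) = -310 - 1*275/2 = -310 - 275/2 = -895/2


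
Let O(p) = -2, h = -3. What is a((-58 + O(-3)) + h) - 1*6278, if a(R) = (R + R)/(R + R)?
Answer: -6277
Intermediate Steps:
a(R) = 1 (a(R) = (2*R)/((2*R)) = (2*R)*(1/(2*R)) = 1)
a((-58 + O(-3)) + h) - 1*6278 = 1 - 1*6278 = 1 - 6278 = -6277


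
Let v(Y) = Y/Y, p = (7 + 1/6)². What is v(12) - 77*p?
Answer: -142337/36 ≈ -3953.8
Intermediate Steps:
p = 1849/36 (p = (7 + 1*(⅙))² = (7 + ⅙)² = (43/6)² = 1849/36 ≈ 51.361)
v(Y) = 1
v(12) - 77*p = 1 - 77*1849/36 = 1 - 142373/36 = -142337/36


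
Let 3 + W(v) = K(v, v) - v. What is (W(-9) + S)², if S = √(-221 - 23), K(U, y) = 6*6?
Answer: 1520 + 168*I*√61 ≈ 1520.0 + 1312.1*I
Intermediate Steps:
K(U, y) = 36
W(v) = 33 - v (W(v) = -3 + (36 - v) = 33 - v)
S = 2*I*√61 (S = √(-244) = 2*I*√61 ≈ 15.62*I)
(W(-9) + S)² = ((33 - 1*(-9)) + 2*I*√61)² = ((33 + 9) + 2*I*√61)² = (42 + 2*I*√61)²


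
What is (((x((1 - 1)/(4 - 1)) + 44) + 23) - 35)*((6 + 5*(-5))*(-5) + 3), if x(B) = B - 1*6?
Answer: 2548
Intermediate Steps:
x(B) = -6 + B (x(B) = B - 6 = -6 + B)
(((x((1 - 1)/(4 - 1)) + 44) + 23) - 35)*((6 + 5*(-5))*(-5) + 3) = ((((-6 + (1 - 1)/(4 - 1)) + 44) + 23) - 35)*((6 + 5*(-5))*(-5) + 3) = ((((-6 + 0/3) + 44) + 23) - 35)*((6 - 25)*(-5) + 3) = ((((-6 + 0*(⅓)) + 44) + 23) - 35)*(-19*(-5) + 3) = ((((-6 + 0) + 44) + 23) - 35)*(95 + 3) = (((-6 + 44) + 23) - 35)*98 = ((38 + 23) - 35)*98 = (61 - 35)*98 = 26*98 = 2548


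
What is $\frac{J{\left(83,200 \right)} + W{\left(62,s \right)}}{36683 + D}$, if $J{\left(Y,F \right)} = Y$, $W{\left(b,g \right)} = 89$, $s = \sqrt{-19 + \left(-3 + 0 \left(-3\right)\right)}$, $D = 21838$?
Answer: $\frac{172}{58521} \approx 0.0029391$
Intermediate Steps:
$s = i \sqrt{22}$ ($s = \sqrt{-19 + \left(-3 + 0\right)} = \sqrt{-19 - 3} = \sqrt{-22} = i \sqrt{22} \approx 4.6904 i$)
$\frac{J{\left(83,200 \right)} + W{\left(62,s \right)}}{36683 + D} = \frac{83 + 89}{36683 + 21838} = \frac{172}{58521}$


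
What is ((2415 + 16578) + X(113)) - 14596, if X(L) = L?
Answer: 4510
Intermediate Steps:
((2415 + 16578) + X(113)) - 14596 = ((2415 + 16578) + 113) - 14596 = (18993 + 113) - 14596 = 19106 - 14596 = 4510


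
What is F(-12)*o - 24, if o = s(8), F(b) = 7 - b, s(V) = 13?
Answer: 223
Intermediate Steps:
o = 13
F(-12)*o - 24 = (7 - 1*(-12))*13 - 24 = (7 + 12)*13 - 24 = 19*13 - 24 = 247 - 24 = 223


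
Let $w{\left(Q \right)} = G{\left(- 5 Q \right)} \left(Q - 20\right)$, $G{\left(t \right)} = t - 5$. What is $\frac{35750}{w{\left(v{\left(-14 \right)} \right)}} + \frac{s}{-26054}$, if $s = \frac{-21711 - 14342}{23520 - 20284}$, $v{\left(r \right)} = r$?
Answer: $- \frac{23184841699}{1433282648} \approx -16.176$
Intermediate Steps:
$G{\left(t \right)} = -5 + t$
$w{\left(Q \right)} = \left(-20 + Q\right) \left(-5 - 5 Q\right)$ ($w{\left(Q \right)} = \left(-5 - 5 Q\right) \left(Q - 20\right) = \left(-5 - 5 Q\right) \left(-20 + Q\right) = \left(-20 + Q\right) \left(-5 - 5 Q\right)$)
$s = - \frac{36053}{3236} \approx -11.141$
$\frac{35750}{w{\left(v{\left(-14 \right)} \right)}} + \frac{s}{-26054} = \frac{35750}{\left(-5\right) \left(1 - 14\right) \left(-20 - 14\right)} - \frac{36053}{3236 \left(-26054\right)} = \frac{35750}{\left(-5\right) \left(-13\right) \left(-34\right)} - - \frac{36053}{84310744} = \frac{35750}{-2210} + \frac{36053}{84310744} = 35750 \left(- \frac{1}{2210}\right) + \frac{36053}{84310744} = - \frac{275}{17} + \frac{36053}{84310744} = - \frac{23184841699}{1433282648}$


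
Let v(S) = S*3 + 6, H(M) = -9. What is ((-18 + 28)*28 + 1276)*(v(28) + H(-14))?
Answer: 126036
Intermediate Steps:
v(S) = 6 + 3*S (v(S) = 3*S + 6 = 6 + 3*S)
((-18 + 28)*28 + 1276)*(v(28) + H(-14)) = ((-18 + 28)*28 + 1276)*((6 + 3*28) - 9) = (10*28 + 1276)*((6 + 84) - 9) = (280 + 1276)*(90 - 9) = 1556*81 = 126036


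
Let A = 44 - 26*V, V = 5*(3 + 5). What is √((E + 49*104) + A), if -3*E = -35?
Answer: √37005/3 ≈ 64.122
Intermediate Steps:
E = 35/3 (E = -⅓*(-35) = 35/3 ≈ 11.667)
V = 40 (V = 5*8 = 40)
A = -996 (A = 44 - 26*40 = 44 - 1040 = -996)
√((E + 49*104) + A) = √((35/3 + 49*104) - 996) = √((35/3 + 5096) - 996) = √(15323/3 - 996) = √(12335/3) = √37005/3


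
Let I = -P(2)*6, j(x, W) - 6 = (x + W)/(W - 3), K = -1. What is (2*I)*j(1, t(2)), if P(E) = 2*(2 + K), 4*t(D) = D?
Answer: -648/5 ≈ -129.60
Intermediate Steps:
t(D) = D/4
j(x, W) = 6 + (W + x)/(-3 + W) (j(x, W) = 6 + (x + W)/(W - 3) = 6 + (W + x)/(-3 + W))
P(E) = 2 (P(E) = 2*(2 - 1) = 2*1 = 2)
I = -12 (I = -1*2*6 = -2*6 = -12)
(2*I)*j(1, t(2)) = (2*(-12))*((-18 + 1 + 7*((1/4)*2))/(-3 + (1/4)*2)) = -24*(-18 + 1 + 7*(1/2))/(-3 + 1/2) = -24*(-18 + 1 + 7/2)/(-5/2) = -(-48)*(-27)/(5*2) = -24*27/5 = -648/5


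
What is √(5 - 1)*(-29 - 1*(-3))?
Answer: -52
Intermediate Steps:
√(5 - 1)*(-29 - 1*(-3)) = √4*(-29 + 3) = 2*(-26) = -52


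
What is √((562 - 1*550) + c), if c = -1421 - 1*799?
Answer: 4*I*√138 ≈ 46.989*I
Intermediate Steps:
c = -2220 (c = -1421 - 799 = -2220)
√((562 - 1*550) + c) = √((562 - 1*550) - 2220) = √((562 - 550) - 2220) = √(12 - 2220) = √(-2208) = 4*I*√138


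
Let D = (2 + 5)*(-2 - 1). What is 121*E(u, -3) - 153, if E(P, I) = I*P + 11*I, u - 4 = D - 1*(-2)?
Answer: 1299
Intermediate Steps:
D = -21 (D = 7*(-3) = -21)
u = -15 (u = 4 + (-21 - 1*(-2)) = 4 + (-21 + 2) = 4 - 19 = -15)
E(P, I) = 11*I + I*P
121*E(u, -3) - 153 = 121*(-3*(11 - 15)) - 153 = 121*(-3*(-4)) - 153 = 121*12 - 153 = 1452 - 153 = 1299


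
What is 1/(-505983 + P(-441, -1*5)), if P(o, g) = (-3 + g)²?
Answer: -1/505919 ≈ -1.9766e-6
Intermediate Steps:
1/(-505983 + P(-441, -1*5)) = 1/(-505983 + (-3 - 1*5)²) = 1/(-505983 + (-3 - 5)²) = 1/(-505983 + (-8)²) = 1/(-505983 + 64) = 1/(-505919) = -1/505919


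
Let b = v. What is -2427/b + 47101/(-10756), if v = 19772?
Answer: -119673223/26583454 ≈ -4.5018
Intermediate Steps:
b = 19772
-2427/b + 47101/(-10756) = -2427/19772 + 47101/(-10756) = -2427*1/19772 + 47101*(-1/10756) = -2427/19772 - 47101/10756 = -119673223/26583454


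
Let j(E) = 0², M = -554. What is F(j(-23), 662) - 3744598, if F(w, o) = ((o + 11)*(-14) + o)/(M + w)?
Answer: -1037249266/277 ≈ -3.7446e+6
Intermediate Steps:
j(E) = 0
F(w, o) = (-154 - 13*o)/(-554 + w) (F(w, o) = ((o + 11)*(-14) + o)/(-554 + w) = ((11 + o)*(-14) + o)/(-554 + w) = ((-154 - 14*o) + o)/(-554 + w) = (-154 - 13*o)/(-554 + w))
F(j(-23), 662) - 3744598 = (-154 - 13*662)/(-554 + 0) - 3744598 = (-154 - 8606)/(-554) - 3744598 = -1/554*(-8760) - 3744598 = 4380/277 - 3744598 = -1037249266/277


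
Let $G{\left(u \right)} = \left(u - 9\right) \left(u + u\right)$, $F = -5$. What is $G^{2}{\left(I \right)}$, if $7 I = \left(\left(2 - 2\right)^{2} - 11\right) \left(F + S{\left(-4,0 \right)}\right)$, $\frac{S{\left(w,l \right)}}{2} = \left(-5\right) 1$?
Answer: $\frac{1132995600}{2401} \approx 4.7189 \cdot 10^{5}$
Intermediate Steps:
$S{\left(w,l \right)} = -10$ ($S{\left(w,l \right)} = 2 \left(\left(-5\right) 1\right) = 2 \left(-5\right) = -10$)
$I = \frac{165}{7}$ ($I = \frac{\left(\left(2 - 2\right)^{2} - 11\right) \left(-5 - 10\right)}{7} = \frac{\left(0^{2} - 11\right) \left(-15\right)}{7} = \frac{\left(0 - 11\right) \left(-15\right)}{7} = \frac{\left(-11\right) \left(-15\right)}{7} = \frac{1}{7} \cdot 165 = \frac{165}{7} \approx 23.571$)
$G{\left(u \right)} = 2 u \left(-9 + u\right)$ ($G{\left(u \right)} = \left(-9 + u\right) 2 u = 2 u \left(-9 + u\right)$)
$G^{2}{\left(I \right)} = \left(2 \cdot \frac{165}{7} \left(-9 + \frac{165}{7}\right)\right)^{2} = \left(2 \cdot \frac{165}{7} \cdot \frac{102}{7}\right)^{2} = \left(\frac{33660}{49}\right)^{2} = \frac{1132995600}{2401}$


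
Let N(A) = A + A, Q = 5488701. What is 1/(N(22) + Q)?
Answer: 1/5488745 ≈ 1.8219e-7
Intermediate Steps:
N(A) = 2*A
1/(N(22) + Q) = 1/(2*22 + 5488701) = 1/(44 + 5488701) = 1/5488745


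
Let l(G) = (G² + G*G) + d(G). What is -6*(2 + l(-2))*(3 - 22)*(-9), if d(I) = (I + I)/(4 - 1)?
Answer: -8892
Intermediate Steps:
d(I) = 2*I/3 (d(I) = (2*I)/3 = (2*I)*(⅓) = 2*I/3)
l(G) = 2*G² + 2*G/3 (l(G) = (G² + G*G) + 2*G/3 = (G² + G²) + 2*G/3 = 2*G² + 2*G/3)
-6*(2 + l(-2))*(3 - 22)*(-9) = -6*(2 + (⅔)*(-2)*(1 + 3*(-2)))*(3 - 22)*(-9) = -6*(2 + (⅔)*(-2)*(1 - 6))*(-19)*(-9) = -6*(2 + (⅔)*(-2)*(-5))*(-19)*(-9) = -6*(2 + 20/3)*(-19)*(-9) = -52*(-19)*(-9) = -6*(-494/3)*(-9) = 988*(-9) = -8892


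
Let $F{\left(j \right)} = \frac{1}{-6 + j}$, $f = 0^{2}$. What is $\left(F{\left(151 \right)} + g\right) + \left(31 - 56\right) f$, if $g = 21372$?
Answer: $\frac{3098941}{145} \approx 21372.0$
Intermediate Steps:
$f = 0$
$\left(F{\left(151 \right)} + g\right) + \left(31 - 56\right) f = \left(\frac{1}{-6 + 151} + 21372\right) + \left(31 - 56\right) 0 = \left(\frac{1}{145} + 21372\right) - 0 = \left(\frac{1}{145} + 21372\right) + 0 = \frac{3098941}{145} + 0 = \frac{3098941}{145}$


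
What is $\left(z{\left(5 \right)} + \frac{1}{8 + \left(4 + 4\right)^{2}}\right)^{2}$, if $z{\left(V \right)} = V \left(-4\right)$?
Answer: $\frac{2070721}{5184} \approx 399.44$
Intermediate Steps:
$z{\left(V \right)} = - 4 V$
$\left(z{\left(5 \right)} + \frac{1}{8 + \left(4 + 4\right)^{2}}\right)^{2} = \left(\left(-4\right) 5 + \frac{1}{8 + \left(4 + 4\right)^{2}}\right)^{2} = \left(-20 + \frac{1}{8 + 8^{2}}\right)^{2} = \left(-20 + \frac{1}{8 + 64}\right)^{2} = \left(-20 + \frac{1}{72}\right)^{2} = \left(- \frac{1439}{72}\right)^{2} = \frac{2070721}{5184}$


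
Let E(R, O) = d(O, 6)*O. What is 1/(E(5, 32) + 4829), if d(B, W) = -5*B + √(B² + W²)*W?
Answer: 97/12997053 + 128*√265/12997053 ≈ 0.00016778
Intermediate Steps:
d(B, W) = -5*B + W*√(B² + W²)
E(R, O) = O*(-5*O + 6*√(36 + O²)) (E(R, O) = (-5*O + 6*√(O² + 6²))*O = (-5*O + 6*√(O² + 36))*O = (-5*O + 6*√(36 + O²))*O = O*(-5*O + 6*√(36 + O²)))
1/(E(5, 32) + 4829) = 1/(32*(-5*32 + 6*√(36 + 32²)) + 4829) = 1/(32*(-160 + 6*√(36 + 1024)) + 4829) = 1/(32*(-160 + 6*√1060) + 4829) = 1/(32*(-160 + 6*(2*√265)) + 4829) = 1/(32*(-160 + 12*√265) + 4829) = 1/((-5120 + 384*√265) + 4829) = 1/(-291 + 384*√265)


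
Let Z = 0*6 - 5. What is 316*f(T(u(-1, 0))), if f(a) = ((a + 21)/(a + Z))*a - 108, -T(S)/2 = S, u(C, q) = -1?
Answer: -116920/3 ≈ -38973.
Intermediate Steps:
Z = -5 (Z = 0 - 5 = -5)
T(S) = -2*S
f(a) = -108 + a*(21 + a)/(-5 + a) (f(a) = ((a + 21)/(a - 5))*a - 108 = ((21 + a)/(-5 + a))*a - 108 = a*(21 + a)/(-5 + a) - 108 = -108 + a*(21 + a)/(-5 + a))
316*f(T(u(-1, 0))) = 316*((540 + (-2*(-1))² - (-174)*(-1))/(-5 - 2*(-1))) = 316*((540 + 2² - 87*2)/(-5 + 2)) = 316*((540 + 4 - 174)/(-3)) = 316*(-⅓*370) = 316*(-370/3) = -116920/3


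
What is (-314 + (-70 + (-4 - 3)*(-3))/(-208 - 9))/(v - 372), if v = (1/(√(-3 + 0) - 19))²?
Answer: 19454*(19*√3 + 179*I)/(31*(14136*√3 + 133175*I)) ≈ 0.84348 + 1.1263e-6*I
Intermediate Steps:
v = (-19 + I*√3)⁻² (v = (1/(√(-3) - 19))² = (1/(I*√3 - 19))² = (1/(-19 + I*√3))² = (-19 + I*√3)⁻² ≈ 0.002702 + 0.00049675*I)
(-314 + (-70 + (-4 - 3)*(-3))/(-208 - 9))/(v - 372) = (-314 + (-70 + (-4 - 3)*(-3))/(-208 - 9))/((19 - I*√3)⁻² - 372) = (-314 + (-70 - 7*(-3))/(-217))/(-372 + (19 - I*√3)⁻²) = (-314 + (-70 + 21)*(-1/217))/(-372 + (19 - I*√3)⁻²) = (-314 - 49*(-1/217))/(-372 + (19 - I*√3)⁻²) = (-314 + 7/31)/(-372 + (19 - I*√3)⁻²) = -9727/(31*(-372 + (19 - I*√3)⁻²))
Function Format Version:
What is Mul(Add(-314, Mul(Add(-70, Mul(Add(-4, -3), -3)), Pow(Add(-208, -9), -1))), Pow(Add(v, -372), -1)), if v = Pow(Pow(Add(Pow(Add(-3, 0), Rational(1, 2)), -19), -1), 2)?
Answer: Mul(Rational(19454, 31), Pow(Add(Mul(14136, Pow(3, Rational(1, 2))), Mul(133175, I)), -1), Add(Mul(19, Pow(3, Rational(1, 2))), Mul(179, I))) ≈ Add(0.84348, Mul(1.1263e-6, I))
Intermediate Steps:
v = Pow(Add(-19, Mul(I, Pow(3, Rational(1, 2)))), -2) (v = Pow(Pow(Add(Pow(-3, Rational(1, 2)), -19), -1), 2) = Pow(Pow(Add(Mul(I, Pow(3, Rational(1, 2))), -19), -1), 2) = Pow(Pow(Add(-19, Mul(I, Pow(3, Rational(1, 2)))), -1), 2) = Pow(Add(-19, Mul(I, Pow(3, Rational(1, 2)))), -2) ≈ Add(0.0027020, Mul(0.00049675, I)))
Mul(Add(-314, Mul(Add(-70, Mul(Add(-4, -3), -3)), Pow(Add(-208, -9), -1))), Pow(Add(v, -372), -1)) = Mul(Add(-314, Mul(Add(-70, Mul(Add(-4, -3), -3)), Pow(Add(-208, -9), -1))), Pow(Add(Pow(Add(19, Mul(-1, I, Pow(3, Rational(1, 2)))), -2), -372), -1)) = Mul(Add(-314, Mul(Add(-70, Mul(-7, -3)), Pow(-217, -1))), Pow(Add(-372, Pow(Add(19, Mul(-1, I, Pow(3, Rational(1, 2)))), -2)), -1)) = Mul(Add(-314, Mul(Add(-70, 21), Rational(-1, 217))), Pow(Add(-372, Pow(Add(19, Mul(-1, I, Pow(3, Rational(1, 2)))), -2)), -1)) = Mul(Add(-314, Mul(-49, Rational(-1, 217))), Pow(Add(-372, Pow(Add(19, Mul(-1, I, Pow(3, Rational(1, 2)))), -2)), -1)) = Mul(Add(-314, Rational(7, 31)), Pow(Add(-372, Pow(Add(19, Mul(-1, I, Pow(3, Rational(1, 2)))), -2)), -1)) = Mul(Rational(-9727, 31), Pow(Add(-372, Pow(Add(19, Mul(-1, I, Pow(3, Rational(1, 2)))), -2)), -1))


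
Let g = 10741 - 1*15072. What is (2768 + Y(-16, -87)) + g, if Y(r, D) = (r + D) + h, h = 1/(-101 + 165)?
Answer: -106623/64 ≈ -1666.0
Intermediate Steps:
h = 1/64 ≈ 0.015625
Y(r, D) = 1/64 + D + r (Y(r, D) = (r + D) + 1/64 = (D + r) + 1/64 = 1/64 + D + r)
g = -4331 (g = 10741 - 15072 = -4331)
(2768 + Y(-16, -87)) + g = (2768 + (1/64 - 87 - 16)) - 4331 = (2768 - 6591/64) - 4331 = 170561/64 - 4331 = -106623/64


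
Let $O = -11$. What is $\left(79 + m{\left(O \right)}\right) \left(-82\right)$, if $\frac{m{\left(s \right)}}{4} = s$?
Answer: $-2870$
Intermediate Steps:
$m{\left(s \right)} = 4 s$
$\left(79 + m{\left(O \right)}\right) \left(-82\right) = \left(79 + 4 \left(-11\right)\right) \left(-82\right) = \left(79 - 44\right) \left(-82\right) = 35 \left(-82\right) = -2870$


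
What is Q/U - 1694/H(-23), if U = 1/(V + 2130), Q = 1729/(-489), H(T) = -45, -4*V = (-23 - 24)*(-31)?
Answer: -182074417/29340 ≈ -6205.7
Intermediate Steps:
V = -1457/4 (V = -(-23 - 24)*(-31)/4 = -(-47)*(-31)/4 = -1/4*1457 = -1457/4 ≈ -364.25)
Q = -1729/489 (Q = 1729*(-1/489) = -1729/489 ≈ -3.5358)
U = 4/7063 (U = 1/(-1457/4 + 2130) = 1/(7063/4) = 4/7063 ≈ 0.00056633)
Q/U - 1694/H(-23) = -1729/(489*4/7063) - 1694/(-45) = -1729/489*7063/4 - 1694*(-1/45) = -12211927/1956 + 1694/45 = -182074417/29340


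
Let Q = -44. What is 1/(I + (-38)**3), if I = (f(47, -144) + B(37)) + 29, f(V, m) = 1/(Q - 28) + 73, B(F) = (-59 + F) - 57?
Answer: -72/3949129 ≈ -1.8232e-5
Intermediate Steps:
B(F) = -116 + F
f(V, m) = 5255/72 (f(V, m) = 1/(-44 - 28) + 73 = 1/(-72) + 73 = -1/72 + 73 = 5255/72)
I = 1655/72 (I = (5255/72 + (-116 + 37)) + 29 = (5255/72 - 79) + 29 = -433/72 + 29 = 1655/72 ≈ 22.986)
1/(I + (-38)**3) = 1/(1655/72 + (-38)**3) = 1/(1655/72 - 54872) = 1/(-3949129/72) = -72/3949129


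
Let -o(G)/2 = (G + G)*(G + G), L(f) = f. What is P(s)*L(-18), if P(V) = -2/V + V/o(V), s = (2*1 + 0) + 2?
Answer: 153/16 ≈ 9.5625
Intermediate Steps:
o(G) = -8*G² (o(G) = -2*(G + G)*(G + G) = -2*2*G*2*G = -8*G²)
s = 4 (s = (2 + 0) + 2 = 2 + 2 = 4)
P(V) = -17/(8*V) (P(V) = -2/V + V/((-8*V²)) = -2/V + V*(-1/(8*V²)) = -2/V - 1/(8*V) = -17/(8*V))
P(s)*L(-18) = -17/8/4*(-18) = -17/8*¼*(-18) = -17/32*(-18) = 153/16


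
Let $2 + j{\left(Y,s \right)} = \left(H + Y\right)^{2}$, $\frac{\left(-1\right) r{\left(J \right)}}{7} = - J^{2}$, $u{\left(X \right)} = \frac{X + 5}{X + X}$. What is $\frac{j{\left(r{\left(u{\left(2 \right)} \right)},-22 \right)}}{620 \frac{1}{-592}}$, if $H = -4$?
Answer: $- \frac{2861173}{9920} \approx -288.42$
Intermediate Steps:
$u{\left(X \right)} = \frac{5 + X}{2 X}$
$r{\left(J \right)} = 7 J^{2}$ ($r{\left(J \right)} = - 7 \left(- J^{2}\right) = 7 J^{2}$)
$j{\left(Y,s \right)} = -2 + \left(-4 + Y\right)^{2}$
$\frac{j{\left(r{\left(u{\left(2 \right)} \right)},-22 \right)}}{620 \frac{1}{-592}} = \frac{-2 + \left(-4 + 7 \left(\frac{5 + 2}{2 \cdot 2}\right)^{2}\right)^{2}}{620 \frac{1}{-592}} = \frac{-2 + \left(-4 + 7 \left(\frac{1}{2} \cdot \frac{1}{2} \cdot 7\right)^{2}\right)^{2}}{620 \left(- \frac{1}{592}\right)} = \frac{-2 + \left(-4 + 7 \left(\frac{7}{4}\right)^{2}\right)^{2}}{- \frac{155}{148}} = \left(-2 + \left(-4 + 7 \cdot \frac{49}{16}\right)^{2}\right) \left(- \frac{148}{155}\right) = \left(-2 + \left(-4 + \frac{343}{16}\right)^{2}\right) \left(- \frac{148}{155}\right) = \left(-2 + \left(\frac{279}{16}\right)^{2}\right) \left(- \frac{148}{155}\right) = \left(-2 + \frac{77841}{256}\right) \left(- \frac{148}{155}\right) = \frac{77329}{256} \left(- \frac{148}{155}\right) = - \frac{2861173}{9920}$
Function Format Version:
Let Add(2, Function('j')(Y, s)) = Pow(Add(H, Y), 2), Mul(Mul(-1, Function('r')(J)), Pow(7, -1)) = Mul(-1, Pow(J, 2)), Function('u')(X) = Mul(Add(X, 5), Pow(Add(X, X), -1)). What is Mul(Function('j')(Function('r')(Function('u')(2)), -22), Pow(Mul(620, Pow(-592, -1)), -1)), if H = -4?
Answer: Rational(-2861173, 9920) ≈ -288.42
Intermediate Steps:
Function('u')(X) = Mul(Rational(1, 2), Pow(X, -1), Add(5, X)) (Function('u')(X) = Mul(Add(5, X), Pow(Mul(2, X), -1)) = Mul(Add(5, X), Mul(Rational(1, 2), Pow(X, -1))) = Mul(Rational(1, 2), Pow(X, -1), Add(5, X)))
Function('r')(J) = Mul(7, Pow(J, 2)) (Function('r')(J) = Mul(-7, Mul(-1, Pow(J, 2))) = Mul(7, Pow(J, 2)))
Function('j')(Y, s) = Add(-2, Pow(Add(-4, Y), 2))
Mul(Function('j')(Function('r')(Function('u')(2)), -22), Pow(Mul(620, Pow(-592, -1)), -1)) = Mul(Add(-2, Pow(Add(-4, Mul(7, Pow(Mul(Rational(1, 2), Pow(2, -1), Add(5, 2)), 2))), 2)), Pow(Mul(620, Pow(-592, -1)), -1)) = Mul(Add(-2, Pow(Add(-4, Mul(7, Pow(Mul(Rational(1, 2), Rational(1, 2), 7), 2))), 2)), Pow(Mul(620, Rational(-1, 592)), -1)) = Mul(Add(-2, Pow(Add(-4, Mul(7, Pow(Rational(7, 4), 2))), 2)), Pow(Rational(-155, 148), -1)) = Mul(Add(-2, Pow(Add(-4, Mul(7, Rational(49, 16))), 2)), Rational(-148, 155)) = Mul(Add(-2, Pow(Add(-4, Rational(343, 16)), 2)), Rational(-148, 155)) = Mul(Add(-2, Pow(Rational(279, 16), 2)), Rational(-148, 155)) = Mul(Add(-2, Rational(77841, 256)), Rational(-148, 155)) = Mul(Rational(77329, 256), Rational(-148, 155)) = Rational(-2861173, 9920)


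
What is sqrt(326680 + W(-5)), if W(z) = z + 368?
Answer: sqrt(327043) ≈ 571.88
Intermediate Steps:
W(z) = 368 + z
sqrt(326680 + W(-5)) = sqrt(326680 + (368 - 5)) = sqrt(326680 + 363) = sqrt(327043)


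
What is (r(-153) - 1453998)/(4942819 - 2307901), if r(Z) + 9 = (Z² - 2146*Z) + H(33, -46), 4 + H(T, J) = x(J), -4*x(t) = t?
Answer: -734835/1756612 ≈ -0.41832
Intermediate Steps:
x(t) = -t/4
H(T, J) = -4 - J/4
r(Z) = -3/2 + Z² - 2146*Z (r(Z) = -9 + ((Z² - 2146*Z) + (-4 - ¼*(-46))) = -9 + ((Z² - 2146*Z) + (-4 + 23/2)) = -9 + ((Z² - 2146*Z) + 15/2) = -9 + (15/2 + Z² - 2146*Z) = -3/2 + Z² - 2146*Z)
(r(-153) - 1453998)/(4942819 - 2307901) = ((-3/2 + (-153)² - 2146*(-153)) - 1453998)/(4942819 - 2307901) = ((-3/2 + 23409 + 328338) - 1453998)/2634918 = (703491/2 - 1453998)*(1/2634918) = -2204505/2*1/2634918 = -734835/1756612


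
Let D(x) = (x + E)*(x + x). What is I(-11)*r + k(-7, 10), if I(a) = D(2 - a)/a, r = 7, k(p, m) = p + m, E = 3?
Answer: -2879/11 ≈ -261.73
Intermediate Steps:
k(p, m) = m + p
D(x) = 2*x*(3 + x) (D(x) = (x + 3)*(x + x) = (3 + x)*(2*x) = 2*x*(3 + x))
I(a) = 2*(2 - a)*(5 - a)/a (I(a) = (2*(2 - a)*(3 + (2 - a)))/a = (2*(2 - a)*(5 - a))/a = 2*(2 - a)*(5 - a)/a)
I(-11)*r + k(-7, 10) = (-14 + 2*(-11) + 20/(-11))*7 + (10 - 7) = (-14 - 22 + 20*(-1/11))*7 + 3 = (-14 - 22 - 20/11)*7 + 3 = -416/11*7 + 3 = -2912/11 + 3 = -2879/11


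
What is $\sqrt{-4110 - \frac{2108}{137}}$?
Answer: $\frac{i \sqrt{77429386}}{137} \approx 64.229 i$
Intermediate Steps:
$\sqrt{-4110 - \frac{2108}{137}} = \sqrt{- \frac{565178}{137}} = \frac{i \sqrt{77429386}}{137}$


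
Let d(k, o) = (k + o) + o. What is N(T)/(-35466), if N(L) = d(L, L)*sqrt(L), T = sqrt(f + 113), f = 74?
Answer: -187**(3/4)/11822 ≈ -0.0042775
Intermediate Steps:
d(k, o) = k + 2*o
T = sqrt(187) (T = sqrt(74 + 113) = sqrt(187) ≈ 13.675)
N(L) = 3*L**(3/2) (N(L) = (L + 2*L)*sqrt(L) = (3*L)*sqrt(L) = 3*L**(3/2))
N(T)/(-35466) = (3*(sqrt(187))**(3/2))/(-35466) = (3*187**(3/4))*(-1/35466) = -187**(3/4)/11822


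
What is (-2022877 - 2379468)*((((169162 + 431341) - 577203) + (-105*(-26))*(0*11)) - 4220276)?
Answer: 18476536308720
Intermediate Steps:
(-2022877 - 2379468)*((((169162 + 431341) - 577203) + (-105*(-26))*(0*11)) - 4220276) = -4402345*(((600503 - 577203) + 2730*0) - 4220276) = -4402345*((23300 + 0) - 4220276) = -4402345*(23300 - 4220276) = -4402345*(-4196976) = 18476536308720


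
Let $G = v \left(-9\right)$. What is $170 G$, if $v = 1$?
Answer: $-1530$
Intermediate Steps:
$G = -9$ ($G = 1 \left(-9\right) = -9$)
$170 G = 170 \left(-9\right) = -1530$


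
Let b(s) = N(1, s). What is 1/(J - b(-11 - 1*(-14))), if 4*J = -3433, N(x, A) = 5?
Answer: -4/3453 ≈ -0.0011584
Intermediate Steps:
J = -3433/4 (J = (¼)*(-3433) = -3433/4 ≈ -858.25)
b(s) = 5
1/(J - b(-11 - 1*(-14))) = 1/(-3433/4 - 1*5) = 1/(-3433/4 - 5) = 1/(-3453/4) = -4/3453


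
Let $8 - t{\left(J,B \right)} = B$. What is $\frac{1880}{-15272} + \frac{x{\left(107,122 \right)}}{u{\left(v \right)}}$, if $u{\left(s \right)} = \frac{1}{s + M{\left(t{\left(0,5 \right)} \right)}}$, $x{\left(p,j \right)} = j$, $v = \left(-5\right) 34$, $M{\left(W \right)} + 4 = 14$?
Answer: $- \frac{37263915}{1909} \approx -19520.0$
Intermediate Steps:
$t{\left(J,B \right)} = 8 - B$
$M{\left(W \right)} = 10$ ($M{\left(W \right)} = -4 + 14 = 10$)
$v = -170$
$u{\left(s \right)} = \frac{1}{10 + s}$ ($u{\left(s \right)} = \frac{1}{s + 10} = \frac{1}{10 + s}$)
$\frac{1880}{-15272} + \frac{x{\left(107,122 \right)}}{u{\left(v \right)}} = \frac{1880}{-15272} + \frac{122}{\frac{1}{10 - 170}} = 1880 \left(- \frac{1}{15272}\right) + \frac{122}{\frac{1}{-160}} = - \frac{235}{1909} + \frac{122}{- \frac{1}{160}} = - \frac{235}{1909} + 122 \left(-160\right) = - \frac{235}{1909} - 19520 = - \frac{37263915}{1909}$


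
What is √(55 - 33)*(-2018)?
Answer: -2018*√22 ≈ -9465.3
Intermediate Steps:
√(55 - 33)*(-2018) = √22*(-2018) = -2018*√22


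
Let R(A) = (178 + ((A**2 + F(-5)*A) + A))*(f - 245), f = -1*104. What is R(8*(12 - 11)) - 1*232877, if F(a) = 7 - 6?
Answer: -322919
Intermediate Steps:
F(a) = 1
f = -104
R(A) = -62122 - 698*A - 349*A**2 (R(A) = (178 + ((A**2 + 1*A) + A))*(-104 - 245) = (178 + ((A**2 + A) + A))*(-349) = (178 + ((A + A**2) + A))*(-349) = (178 + (A**2 + 2*A))*(-349) = (178 + A**2 + 2*A)*(-349) = -62122 - 698*A - 349*A**2)
R(8*(12 - 11)) - 1*232877 = (-62122 - 5584*(12 - 11) - 349*64*(12 - 11)**2) - 1*232877 = (-62122 - 5584 - 349*(8*1)**2) - 232877 = (-62122 - 698*8 - 349*8**2) - 232877 = (-62122 - 5584 - 349*64) - 232877 = (-62122 - 5584 - 22336) - 232877 = -90042 - 232877 = -322919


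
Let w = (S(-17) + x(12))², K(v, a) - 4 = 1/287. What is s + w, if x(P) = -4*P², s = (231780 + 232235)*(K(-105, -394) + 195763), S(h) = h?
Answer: 26070844020213/287 ≈ 9.0839e+10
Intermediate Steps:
K(v, a) = 1149/287 (K(v, a) = 4 + 1/287 = 1149/287)
s = 26070743096950/287 (s = (231780 + 232235)*(1149/287 + 195763) = 464015*(56185130/287) = 26070743096950/287 ≈ 9.0839e+10)
w = 351649 (w = (-17 - 4*12²)² = (-17 - 4*144)² = (-17 - 576)² = (-593)² = 351649)
s + w = 26070743096950/287 + 351649 = 26070844020213/287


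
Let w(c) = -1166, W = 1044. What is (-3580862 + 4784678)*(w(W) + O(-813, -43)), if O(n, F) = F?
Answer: -1455413544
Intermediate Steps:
(-3580862 + 4784678)*(w(W) + O(-813, -43)) = (-3580862 + 4784678)*(-1166 - 43) = 1203816*(-1209) = -1455413544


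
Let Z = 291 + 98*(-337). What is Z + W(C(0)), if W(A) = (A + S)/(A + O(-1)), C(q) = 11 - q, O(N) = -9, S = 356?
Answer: -65103/2 ≈ -32552.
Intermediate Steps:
W(A) = (356 + A)/(-9 + A) (W(A) = (A + 356)/(A - 9) = (356 + A)/(-9 + A))
Z = -32735 (Z = 291 - 33026 = -32735)
Z + W(C(0)) = -32735 + (356 + (11 - 1*0))/(-9 + (11 - 1*0)) = -32735 + (356 + (11 + 0))/(-9 + (11 + 0)) = -32735 + (356 + 11)/(-9 + 11) = -32735 + 367/2 = -65103/2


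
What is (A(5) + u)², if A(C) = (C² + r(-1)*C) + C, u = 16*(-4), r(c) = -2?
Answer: 1936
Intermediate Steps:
u = -64
A(C) = C² - C (A(C) = (C² - 2*C) + C = C² - C)
(A(5) + u)² = (5*(-1 + 5) - 64)² = (5*4 - 64)² = (20 - 64)² = (-44)² = 1936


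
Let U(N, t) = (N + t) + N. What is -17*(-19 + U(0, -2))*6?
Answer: 2142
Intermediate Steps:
U(N, t) = t + 2*N
-17*(-19 + U(0, -2))*6 = -17*(-19 + (-2 + 2*0))*6 = -17*(-19 + (-2 + 0))*6 = -17*(-19 - 2)*6 = -17*(-21)*6 = 357*6 = 2142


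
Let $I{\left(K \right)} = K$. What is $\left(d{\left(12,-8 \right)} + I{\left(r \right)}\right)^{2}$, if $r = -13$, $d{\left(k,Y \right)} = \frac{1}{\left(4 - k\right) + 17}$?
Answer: $\frac{13456}{81} \approx 166.12$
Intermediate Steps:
$d{\left(k,Y \right)} = \frac{1}{21 - k}$
$\left(d{\left(12,-8 \right)} + I{\left(r \right)}\right)^{2} = \left(- \frac{1}{-21 + 12} - 13\right)^{2} = \left(- \frac{1}{-9} - 13\right)^{2} = \left(\left(-1\right) \left(- \frac{1}{9}\right) - 13\right)^{2} = \left(\frac{1}{9} - 13\right)^{2} = \left(- \frac{116}{9}\right)^{2} = \frac{13456}{81}$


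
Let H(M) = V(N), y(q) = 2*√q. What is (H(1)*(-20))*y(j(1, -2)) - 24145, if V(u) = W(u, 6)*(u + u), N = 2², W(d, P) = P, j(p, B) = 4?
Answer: -27985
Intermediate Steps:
N = 4
V(u) = 12*u (V(u) = 6*(u + u) = 6*(2*u) = 12*u)
H(M) = 48 (H(M) = 12*4 = 48)
(H(1)*(-20))*y(j(1, -2)) - 24145 = (48*(-20))*(2*√4) - 24145 = -1920*2 - 24145 = -960*4 - 24145 = -3840 - 24145 = -27985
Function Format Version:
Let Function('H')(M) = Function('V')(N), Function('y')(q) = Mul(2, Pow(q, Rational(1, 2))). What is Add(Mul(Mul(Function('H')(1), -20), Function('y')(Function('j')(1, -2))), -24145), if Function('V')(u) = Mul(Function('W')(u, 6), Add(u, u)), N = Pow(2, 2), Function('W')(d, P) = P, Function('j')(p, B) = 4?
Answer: -27985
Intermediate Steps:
N = 4
Function('V')(u) = Mul(12, u) (Function('V')(u) = Mul(6, Add(u, u)) = Mul(6, Mul(2, u)) = Mul(12, u))
Function('H')(M) = 48 (Function('H')(M) = Mul(12, 4) = 48)
Add(Mul(Mul(Function('H')(1), -20), Function('y')(Function('j')(1, -2))), -24145) = Add(Mul(Mul(48, -20), Mul(2, Pow(4, Rational(1, 2)))), -24145) = Add(Mul(-960, Mul(2, 2)), -24145) = Add(Mul(-960, 4), -24145) = Add(-3840, -24145) = -27985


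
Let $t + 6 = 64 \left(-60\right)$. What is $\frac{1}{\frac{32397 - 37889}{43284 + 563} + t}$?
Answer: $- \frac{43847}{168641054} \approx -0.00026$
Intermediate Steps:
$t = -3846$ ($t = -6 + 64 \left(-60\right) = -6 - 3840 = -3846$)
$\frac{1}{\frac{32397 - 37889}{43284 + 563} + t} = \frac{1}{\frac{32397 - 37889}{43284 + 563} - 3846} = \frac{1}{- \frac{5492}{43847} - 3846} = \frac{1}{- \frac{168641054}{43847}} = - \frac{43847}{168641054}$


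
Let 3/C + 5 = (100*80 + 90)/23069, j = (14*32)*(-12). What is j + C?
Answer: -576672087/107255 ≈ -5376.6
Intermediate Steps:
j = -5376 (j = 448*(-12) = -5376)
C = -69207/107255 (C = 3/(-5 + (100*80 + 90)/23069) = 3/(-5 + (8000 + 90)*(1/23069)) = 3/(-5 + 8090*(1/23069)) = 3/(-5 + 8090/23069) = 3/(-107255/23069) = 3*(-23069/107255) = -69207/107255 ≈ -0.64526)
j + C = -5376 - 69207/107255 = -576672087/107255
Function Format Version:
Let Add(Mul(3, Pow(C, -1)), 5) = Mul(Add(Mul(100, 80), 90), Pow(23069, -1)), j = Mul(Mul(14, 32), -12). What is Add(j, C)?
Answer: Rational(-576672087, 107255) ≈ -5376.6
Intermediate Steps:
j = -5376 (j = Mul(448, -12) = -5376)
C = Rational(-69207, 107255) (C = Mul(3, Pow(Add(-5, Mul(Add(Mul(100, 80), 90), Pow(23069, -1))), -1)) = Mul(3, Pow(Add(-5, Mul(Add(8000, 90), Rational(1, 23069))), -1)) = Mul(3, Pow(Add(-5, Mul(8090, Rational(1, 23069))), -1)) = Mul(3, Pow(Add(-5, Rational(8090, 23069)), -1)) = Mul(3, Pow(Rational(-107255, 23069), -1)) = Mul(3, Rational(-23069, 107255)) = Rational(-69207, 107255) ≈ -0.64526)
Add(j, C) = Add(-5376, Rational(-69207, 107255)) = Rational(-576672087, 107255)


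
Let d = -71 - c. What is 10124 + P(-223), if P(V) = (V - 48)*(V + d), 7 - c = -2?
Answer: 92237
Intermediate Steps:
c = 9 (c = 7 - 1*(-2) = 7 + 2 = 9)
d = -80 (d = -71 - 1*9 = -71 - 9 = -80)
P(V) = (-80 + V)*(-48 + V) (P(V) = (V - 48)*(V - 80) = (-48 + V)*(-80 + V) = (-80 + V)*(-48 + V))
10124 + P(-223) = 10124 + (3840 + (-223)² - 128*(-223)) = 10124 + (3840 + 49729 + 28544) = 10124 + 82113 = 92237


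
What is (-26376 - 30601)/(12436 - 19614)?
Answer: 56977/7178 ≈ 7.9377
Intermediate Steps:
(-26376 - 30601)/(12436 - 19614) = -56977/(-7178) = -56977*(-1/7178) = 56977/7178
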